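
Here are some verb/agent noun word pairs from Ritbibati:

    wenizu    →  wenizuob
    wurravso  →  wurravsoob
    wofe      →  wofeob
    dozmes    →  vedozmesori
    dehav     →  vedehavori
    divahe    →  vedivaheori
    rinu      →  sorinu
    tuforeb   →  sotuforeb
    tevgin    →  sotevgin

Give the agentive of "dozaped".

vedozapedori

wofe and divahe both end in -e yet inflect differently (wofeob, vedivaheori), so the final letter is not what conditions the rule; the first letter is.
"dozaped" begins with d-. The stems beginning with d- (dozmes → vedozmesori, dehav → vedehavori, divahe → vedivaheori) add ve- … -ori around the stem.
So dozaped → vedozapedori.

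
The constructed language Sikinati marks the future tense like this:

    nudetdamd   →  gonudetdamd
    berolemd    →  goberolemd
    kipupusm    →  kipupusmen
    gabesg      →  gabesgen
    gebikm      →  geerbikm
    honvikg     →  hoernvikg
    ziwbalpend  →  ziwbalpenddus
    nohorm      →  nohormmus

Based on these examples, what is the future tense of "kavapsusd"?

"kavapsusd" has second-to-last letter 's'. The stems whose second-to-last letter is 's' (kipupusm → kipupusmen, gabesg → gabesgen) add -en.
So kavapsusd → kavapsusden.

kavapsusden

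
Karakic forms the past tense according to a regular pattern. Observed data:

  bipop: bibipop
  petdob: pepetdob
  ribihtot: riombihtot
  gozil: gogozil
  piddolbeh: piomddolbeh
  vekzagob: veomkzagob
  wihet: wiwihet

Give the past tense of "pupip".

pupupip

petdob and vekzagob both end in -b yet inflect differently (pepetdob, veomkzagob), so the final letter is not what conditions the rule; the number of vowels is.
"pupip" has 2 vowels. The stems with 2 vowels (bipop → bibipop, wihet → wiwihet, petdob → pepetdob) repeat the first consonant+vowel as a prefix.
So pupip → pupupip.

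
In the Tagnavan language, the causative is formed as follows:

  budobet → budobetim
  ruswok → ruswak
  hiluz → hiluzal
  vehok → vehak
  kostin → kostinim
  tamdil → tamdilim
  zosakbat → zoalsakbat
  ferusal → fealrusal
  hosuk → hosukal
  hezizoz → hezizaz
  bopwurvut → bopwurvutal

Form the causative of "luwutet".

"luwutet" has last vowel 'e'. The one such stem in the data (budobet → budobetim) adds -im, so the same rule applies.
So luwutet → luwutetim.

luwutetim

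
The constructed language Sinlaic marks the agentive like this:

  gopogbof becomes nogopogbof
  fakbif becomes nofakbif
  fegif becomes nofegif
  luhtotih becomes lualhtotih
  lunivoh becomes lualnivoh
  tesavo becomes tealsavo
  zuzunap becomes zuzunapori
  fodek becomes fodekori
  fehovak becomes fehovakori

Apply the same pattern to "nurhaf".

"nurhaf" ends in -f. The stems ending in -f (gopogbof → nogopogbof, fakbif → nofakbif, fegif → nofegif) add the prefix no-.
So nurhaf → nonurhaf.

nonurhaf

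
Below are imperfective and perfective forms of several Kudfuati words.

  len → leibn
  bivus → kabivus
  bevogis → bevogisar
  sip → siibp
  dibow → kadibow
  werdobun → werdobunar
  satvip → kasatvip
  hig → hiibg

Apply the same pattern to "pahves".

sip and satvip both end in -p yet inflect differently (siibp, kasatvip), so the final letter is not what conditions the rule; the number of vowels is.
"pahves" has 2 vowels. The stems with 2 vowels (satvip → kasatvip, bivus → kabivus, dibow → kadibow) add the prefix ka-.
The other patterns: stems with 1 vowel insert -ib- after the first vowel; stems with 3 vowels add -ar.
So pahves → kapahves.

kapahves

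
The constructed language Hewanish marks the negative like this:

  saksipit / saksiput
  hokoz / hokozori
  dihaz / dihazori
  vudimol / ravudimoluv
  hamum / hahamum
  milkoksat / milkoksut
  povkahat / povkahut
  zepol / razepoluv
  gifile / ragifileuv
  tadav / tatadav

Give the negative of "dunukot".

hokoz and zepol both have last vowel 'o' yet inflect differently (hokozori, razepoluv), so the last vowel is not what conditions the rule; the final letter is.
"dunukot" ends in -t. The stems ending in -t (saksipit → saksiput, milkoksat → milkoksut, povkahat → povkahut) change the last vowel to 'u'.
The other patterns: stems ending in -z add -ori; stems ending in -e or -l add ra- … -uv around the stem; stems ending in -m or -v repeat the first consonant+vowel as a prefix.
So dunukot → dunukut.

dunukut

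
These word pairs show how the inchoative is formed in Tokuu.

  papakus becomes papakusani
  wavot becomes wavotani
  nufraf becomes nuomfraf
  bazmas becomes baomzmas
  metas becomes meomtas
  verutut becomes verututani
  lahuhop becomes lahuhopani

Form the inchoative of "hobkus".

bazmas and papakus both end in -s yet inflect differently (baomzmas, papakusani), so the final letter is not what conditions the rule; the last vowel is.
"hobkus" has last vowel 'u'. The stems whose last vowel is 'u' (verutut → verututani, papakus → papakusani) add -ani.
The other pattern: stems whose last vowel is 'a' insert -om- after the first vowel.
So hobkus → hobkusani.

hobkusani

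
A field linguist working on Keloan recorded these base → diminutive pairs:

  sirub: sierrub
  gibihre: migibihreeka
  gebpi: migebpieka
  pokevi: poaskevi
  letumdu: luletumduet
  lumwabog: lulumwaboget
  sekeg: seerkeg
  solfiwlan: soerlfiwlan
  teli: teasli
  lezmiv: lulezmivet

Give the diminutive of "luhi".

"luhi" begins with l-. The stems beginning with l- (lumwabog → lulumwaboget, letumdu → luletumduet, lezmiv → lulezmivet) add lu- … -et around the stem.
The other patterns: stems beginning with s- insert -er- after the first vowel; stems beginning with g- add mi- … -eka around the stem; stems beginning with p- or t- insert -as- after the first vowel.
So luhi → luluhiet.

luluhiet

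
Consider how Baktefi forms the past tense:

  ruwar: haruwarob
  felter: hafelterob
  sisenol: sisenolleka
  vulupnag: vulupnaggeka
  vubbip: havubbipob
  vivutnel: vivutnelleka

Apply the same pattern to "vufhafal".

felter and vivutnel both have last vowel 'e' yet inflect differently (hafelterob, vivutnelleka), so the last vowel is not what conditions the rule; the final letter is.
"vufhafal" ends in -l. The stems ending in -l (sisenol → sisenolleka, vivutnel → vivutnelleka) double the final consonant and add -eka.
The other pattern: stems ending in -p or -r add ha- … -ob around the stem.
So vufhafal → vufhafalleka.

vufhafalleka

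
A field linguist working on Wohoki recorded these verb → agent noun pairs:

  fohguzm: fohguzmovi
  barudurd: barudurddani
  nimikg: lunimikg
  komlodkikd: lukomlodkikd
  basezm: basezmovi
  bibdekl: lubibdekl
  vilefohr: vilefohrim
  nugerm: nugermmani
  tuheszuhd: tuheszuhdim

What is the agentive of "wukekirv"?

komlodkikd and barudurd both end in -d yet inflect differently (lukomlodkikd, barudurddani), so the final letter is not what conditions the rule; the second-to-last letter is.
"wukekirv" has second-to-last letter 'r'. The stems whose second-to-last letter is 'r' (barudurd → barudurddani, nugerm → nugermmani) double the final consonant and add -ani.
So wukekirv → wukekirvvani.

wukekirvvani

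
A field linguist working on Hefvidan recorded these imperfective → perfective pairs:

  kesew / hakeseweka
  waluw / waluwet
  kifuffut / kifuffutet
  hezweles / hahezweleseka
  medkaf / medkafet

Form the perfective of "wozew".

kesew and waluw both end in -w yet inflect differently (hakeseweka, waluwet), so the final letter is not what conditions the rule; the last vowel is.
"wozew" has last vowel 'e'. The stems whose last vowel is 'e' (kesew → hakeseweka, hezweles → hahezweleseka) add ha- … -eka around the stem.
The other pattern: stems whose last vowel is 'a' or 'u' add -et.
So wozew → hawozeweka.

hawozeweka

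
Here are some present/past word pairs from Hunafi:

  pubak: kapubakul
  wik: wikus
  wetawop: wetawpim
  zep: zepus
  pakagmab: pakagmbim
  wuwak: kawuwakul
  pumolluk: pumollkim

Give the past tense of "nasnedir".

wik and pubak both end in -k yet inflect differently (wikus, kapubakul), so the final letter is not what conditions the rule; the number of vowels is.
"nasnedir" has 3 vowels. The stems with 3 vowels (pumolluk → pumollkim, pakagmab → pakagmbim, wetawop → wetawpim) delete the last vowel and add -im.
The other patterns: stems with 1 vowel add -us; stems with 2 vowels add ka- … -ul around the stem.
So nasnedir → nasnedrim.

nasnedrim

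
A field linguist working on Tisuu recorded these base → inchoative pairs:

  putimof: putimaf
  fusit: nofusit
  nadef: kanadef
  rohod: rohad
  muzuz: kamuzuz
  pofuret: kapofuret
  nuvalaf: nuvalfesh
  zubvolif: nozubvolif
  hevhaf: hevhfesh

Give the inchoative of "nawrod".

zubvolif and hevhaf both end in -f yet inflect differently (nozubvolif, hevhfesh), so the final letter is not what conditions the rule; the last vowel is.
"nawrod" has last vowel 'o'. The stems whose last vowel is 'o' (putimof → putimaf, rohod → rohad) change the last vowel to 'a'.
So nawrod → nawrad.

nawrad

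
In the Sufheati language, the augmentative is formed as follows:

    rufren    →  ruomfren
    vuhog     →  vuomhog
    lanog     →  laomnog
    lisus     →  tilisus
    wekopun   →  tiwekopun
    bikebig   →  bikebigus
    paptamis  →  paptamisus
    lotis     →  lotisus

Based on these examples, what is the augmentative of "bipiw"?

bipiwus

rufren and wekopun both end in -n yet inflect differently (ruomfren, tiwekopun), so the final letter is not what conditions the rule; the last vowel is.
"bipiw" has last vowel 'i'. The stems whose last vowel is 'i' (bikebig → bikebigus, paptamis → paptamisus, lotis → lotisus) add -us.
The other patterns: stems whose last vowel is 'e' or 'o' insert -om- after the first vowel; stems whose last vowel is 'u' add the prefix ti-.
So bipiw → bipiwus.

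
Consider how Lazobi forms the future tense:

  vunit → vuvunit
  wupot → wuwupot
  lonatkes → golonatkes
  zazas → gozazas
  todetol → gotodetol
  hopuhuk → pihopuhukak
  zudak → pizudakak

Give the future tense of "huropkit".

"huropkit" ends in -t. The stems ending in -t (vunit → vuvunit, wupot → wuwupot) repeat the first consonant+vowel as a prefix.
The other patterns: stems ending in -l or -s add the prefix go-; stems ending in -k add pi- … -ak around the stem.
So huropkit → huhuropkit.

huhuropkit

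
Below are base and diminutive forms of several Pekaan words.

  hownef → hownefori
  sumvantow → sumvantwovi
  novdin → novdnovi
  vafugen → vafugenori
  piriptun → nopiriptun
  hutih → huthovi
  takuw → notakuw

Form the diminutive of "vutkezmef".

"vutkezmef" has last vowel 'e'. The stems whose last vowel is 'e' (vafugen → vafugenori, hownef → hownefori) add -ori.
So vutkezmef → vutkezmefori.

vutkezmefori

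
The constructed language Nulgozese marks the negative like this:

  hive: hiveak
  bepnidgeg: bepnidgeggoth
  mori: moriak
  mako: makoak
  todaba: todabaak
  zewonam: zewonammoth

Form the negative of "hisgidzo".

hisgidzoak

zewonam and todaba both have last vowel 'a' yet inflect differently (zewonammoth, todabaak), so the last vowel is not what conditions the rule; whether the stem ends in a vowel or a consonant is.
"hisgidzo" ends in a vowel. The stems ending in a vowel (todaba → todabaak, hive → hiveak, mako → makoak) add -ak.
The other pattern: stems ending in a consonant double the final consonant and add -oth.
So hisgidzo → hisgidzoak.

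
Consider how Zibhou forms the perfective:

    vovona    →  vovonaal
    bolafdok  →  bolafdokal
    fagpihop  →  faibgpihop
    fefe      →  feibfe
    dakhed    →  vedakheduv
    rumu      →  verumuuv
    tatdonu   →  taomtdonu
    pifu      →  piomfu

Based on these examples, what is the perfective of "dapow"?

vedapowuv

rumu and tatdonu both end in -u yet inflect differently (verumuuv, taomtdonu), so the final letter is not what conditions the rule; the first letter is.
"dapow" begins with d-. The one such stem in the data (dakhed → vedakheduv) adds ve- … -uv around the stem, so the same rule applies.
So dapow → vedapowuv.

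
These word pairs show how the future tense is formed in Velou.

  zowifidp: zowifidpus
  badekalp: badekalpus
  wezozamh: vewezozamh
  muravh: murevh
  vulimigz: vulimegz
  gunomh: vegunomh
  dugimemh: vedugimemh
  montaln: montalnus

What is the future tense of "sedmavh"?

sedmevh

wezozamh and muravh both end in -h yet inflect differently (vewezozamh, murevh), so the final letter is not what conditions the rule; the second-to-last letter is.
"sedmavh" has second-to-last letter 'v'. The one such stem in the data (muravh → murevh) changes the last vowel to 'e' (as does vulimigz), so the same rule applies.
The other patterns: stems whose second-to-last letter is 'm' add the prefix ve-; stems whose second-to-last letter is 'd' or 'l' add -us.
So sedmavh → sedmevh.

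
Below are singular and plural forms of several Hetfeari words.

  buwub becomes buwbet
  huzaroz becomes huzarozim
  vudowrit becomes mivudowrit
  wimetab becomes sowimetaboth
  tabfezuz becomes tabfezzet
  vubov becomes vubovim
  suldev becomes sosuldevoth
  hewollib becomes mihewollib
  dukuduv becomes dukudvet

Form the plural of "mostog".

suldev and dukuduv both end in -v yet inflect differently (sosuldevoth, dukudvet), so the final letter is not what conditions the rule; the last vowel is.
"mostog" has last vowel 'o'. The stems whose last vowel is 'o' (huzaroz → huzarozim, vubov → vubovim) add -im.
So mostog → mostogim.

mostogim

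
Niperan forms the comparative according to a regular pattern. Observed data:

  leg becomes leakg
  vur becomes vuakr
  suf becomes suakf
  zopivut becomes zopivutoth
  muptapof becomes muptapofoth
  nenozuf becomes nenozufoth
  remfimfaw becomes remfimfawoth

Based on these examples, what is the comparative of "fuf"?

fuakf

suf and muptapof both end in -f yet inflect differently (suakf, muptapofoth), so the final letter is not what conditions the rule; the number of vowels is.
"fuf" has 1 vowel. The stems with 1 vowel (leg → leakg, vur → vuakr, suf → suakf) insert -ak- after the first vowel.
The other pattern: stems with 3 vowels add -oth.
So fuf → fuakf.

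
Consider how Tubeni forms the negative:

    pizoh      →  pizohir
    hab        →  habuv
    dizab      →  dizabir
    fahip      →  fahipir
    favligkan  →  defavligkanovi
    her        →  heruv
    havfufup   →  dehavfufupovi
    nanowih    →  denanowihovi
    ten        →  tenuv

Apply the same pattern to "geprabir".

degeprabirovi

hab and dizab both end in -b yet inflect differently (habuv, dizabir), so the final letter is not what conditions the rule; the number of vowels is.
"geprabir" has 3 vowels. The stems with 3 vowels (havfufup → dehavfufupovi, nanowih → denanowihovi, favligkan → defavligkanovi) add de- … -ovi around the stem.
So geprabir → degeprabirovi.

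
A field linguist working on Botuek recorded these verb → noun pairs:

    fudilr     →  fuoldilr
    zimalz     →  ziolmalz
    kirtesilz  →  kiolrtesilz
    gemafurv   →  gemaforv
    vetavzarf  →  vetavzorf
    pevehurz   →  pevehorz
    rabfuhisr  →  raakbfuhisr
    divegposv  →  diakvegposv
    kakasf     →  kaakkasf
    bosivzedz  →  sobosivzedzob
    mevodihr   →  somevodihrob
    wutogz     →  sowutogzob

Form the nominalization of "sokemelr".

soolkemelr

"sokemelr" has second-to-last letter 'l'. The stems whose second-to-last letter is 'l' (fudilr → fuoldilr, zimalz → ziolmalz, kirtesilz → kiolrtesilz) insert -ol- after the first vowel.
So sokemelr → soolkemelr.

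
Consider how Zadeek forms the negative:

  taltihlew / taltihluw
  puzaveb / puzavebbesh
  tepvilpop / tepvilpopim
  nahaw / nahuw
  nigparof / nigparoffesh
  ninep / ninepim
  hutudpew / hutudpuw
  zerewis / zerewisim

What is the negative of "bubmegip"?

"bubmegip" ends in -p. The stems ending in -p (tepvilpop → tepvilpopim, ninep → ninepim) add -im.
So bubmegip → bubmegipim.

bubmegipim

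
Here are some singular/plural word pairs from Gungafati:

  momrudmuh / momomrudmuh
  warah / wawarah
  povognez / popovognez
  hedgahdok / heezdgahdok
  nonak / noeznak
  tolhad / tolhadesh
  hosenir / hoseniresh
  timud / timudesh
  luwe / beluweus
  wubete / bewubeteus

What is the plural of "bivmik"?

warah and nonak both have last vowel 'a' yet inflect differently (wawarah, noeznak), so the last vowel is not what conditions the rule; the final letter is.
"bivmik" ends in -k. The stems ending in -k (hedgahdok → heezdgahdok, nonak → noeznak) insert -ez- after the first vowel.
So bivmik → biezvmik.

biezvmik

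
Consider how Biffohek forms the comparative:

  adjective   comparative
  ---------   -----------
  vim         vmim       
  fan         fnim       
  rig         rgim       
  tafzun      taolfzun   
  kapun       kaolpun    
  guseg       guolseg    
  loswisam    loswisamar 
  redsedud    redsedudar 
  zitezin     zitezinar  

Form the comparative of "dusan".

fan and tafzun both end in -n yet inflect differently (fnim, taolfzun), so the final letter is not what conditions the rule; the number of vowels is.
"dusan" has 2 vowels. The stems with 2 vowels (tafzun → taolfzun, kapun → kaolpun, guseg → guolseg) insert -ol- after the first vowel.
So dusan → duolsan.

duolsan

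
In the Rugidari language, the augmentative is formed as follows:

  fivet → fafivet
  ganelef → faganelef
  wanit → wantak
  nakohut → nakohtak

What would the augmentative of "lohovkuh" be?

fivet and wanit both end in -t yet inflect differently (fafivet, wantak), so the final letter is not what conditions the rule; the last vowel is.
"lohovkuh" has last vowel 'u'. The one such stem in the data (nakohut → nakohtak) deletes the last vowel and adds -ak (as does wanit), so the same rule applies.
The other pattern: stems whose last vowel is 'e' add the prefix fa-.
So lohovkuh → lohovkhak.

lohovkhak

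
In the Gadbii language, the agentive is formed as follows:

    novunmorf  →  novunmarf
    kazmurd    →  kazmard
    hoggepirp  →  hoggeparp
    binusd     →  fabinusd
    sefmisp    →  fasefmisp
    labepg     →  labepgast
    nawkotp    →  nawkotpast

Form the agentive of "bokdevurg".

"bokdevurg" has second-to-last letter 'r'. The stems whose second-to-last letter is 'r' (novunmorf → novunmarf, kazmurd → kazmard, hoggepirp → hoggeparp) change the last vowel to 'a'.
The other patterns: stems whose second-to-last letter is 's' add the prefix fa-; stems whose second-to-last letter is 'p' or 't' add -ast.
So bokdevurg → bokdevarg.

bokdevarg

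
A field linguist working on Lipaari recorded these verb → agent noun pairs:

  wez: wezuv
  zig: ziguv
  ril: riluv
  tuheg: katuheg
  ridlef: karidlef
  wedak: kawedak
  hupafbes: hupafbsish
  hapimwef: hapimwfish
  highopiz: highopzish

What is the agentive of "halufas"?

halufsish

zig and tuheg both end in -g yet inflect differently (ziguv, katuheg), so the final letter is not what conditions the rule; the number of vowels is.
"halufas" has 3 vowels. The stems with 3 vowels (hupafbes → hupafbsish, hapimwef → hapimwfish, highopiz → highopzish) delete the last vowel and add -ish.
So halufas → halufsish.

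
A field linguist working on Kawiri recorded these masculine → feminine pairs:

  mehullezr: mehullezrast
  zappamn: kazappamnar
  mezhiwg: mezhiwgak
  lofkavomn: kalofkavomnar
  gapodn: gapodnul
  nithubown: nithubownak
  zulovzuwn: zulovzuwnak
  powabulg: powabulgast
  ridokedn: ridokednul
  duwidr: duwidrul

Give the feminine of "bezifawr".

"bezifawr" has second-to-last letter 'w'. The stems whose second-to-last letter is 'w' (zulovzuwn → zulovzuwnak, nithubown → nithubownak, mezhiwg → mezhiwgak) add -ak.
So bezifawr → bezifawrak.

bezifawrak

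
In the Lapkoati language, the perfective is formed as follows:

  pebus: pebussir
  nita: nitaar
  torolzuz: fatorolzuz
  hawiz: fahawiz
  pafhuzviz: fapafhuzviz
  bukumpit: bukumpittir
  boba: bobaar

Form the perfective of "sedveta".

sedvetaar

hawiz and bukumpit both have last vowel 'i' yet inflect differently (fahawiz, bukumpittir), so the last vowel is not what conditions the rule; the final letter is.
"sedveta" ends in -a. The stems ending in -a (boba → bobaar, nita → nitaar) add -ar.
The other patterns: stems ending in -z add the prefix fa-; stems ending in -s or -t double the final consonant and add -ir.
So sedveta → sedvetaar.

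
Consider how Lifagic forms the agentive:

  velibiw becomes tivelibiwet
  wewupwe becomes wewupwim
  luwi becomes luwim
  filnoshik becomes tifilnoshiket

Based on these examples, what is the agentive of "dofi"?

dofim

luwi and filnoshik both have last vowel 'i' yet inflect differently (luwim, tifilnoshiket), so the last vowel is not what conditions the rule; whether the stem ends in a vowel or a consonant is.
"dofi" ends in a vowel. The stems ending in a vowel (wewupwe → wewupwim, luwi → luwim) drop the final letter and add -im.
So dofi → dofim.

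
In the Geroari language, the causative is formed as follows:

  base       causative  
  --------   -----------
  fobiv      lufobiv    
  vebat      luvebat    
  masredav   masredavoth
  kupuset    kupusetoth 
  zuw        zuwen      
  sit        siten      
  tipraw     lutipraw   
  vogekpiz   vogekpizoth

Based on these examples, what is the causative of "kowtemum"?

kowtemumoth

sit and vebat both end in -t yet inflect differently (siten, luvebat), so the final letter is not what conditions the rule; the number of vowels is.
"kowtemum" has 3 vowels. The stems with 3 vowels (kupuset → kupusetoth, vogekpiz → vogekpizoth, masredav → masredavoth) add -oth.
So kowtemum → kowtemumoth.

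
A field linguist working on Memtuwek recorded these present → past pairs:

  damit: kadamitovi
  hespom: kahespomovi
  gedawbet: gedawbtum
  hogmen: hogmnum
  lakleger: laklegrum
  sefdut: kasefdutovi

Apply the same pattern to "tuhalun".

"tuhalun" has last vowel 'u'. The one such stem in the data (sefdut → kasefdutovi) adds ka- … -ovi around the stem, so the same rule applies.
The other pattern: stems whose last vowel is 'e' delete the last vowel and add -um.
So tuhalun → katuhalunovi.

katuhalunovi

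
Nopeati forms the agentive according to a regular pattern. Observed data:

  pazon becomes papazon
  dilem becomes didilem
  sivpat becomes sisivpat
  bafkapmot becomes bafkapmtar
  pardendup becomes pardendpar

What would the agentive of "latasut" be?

latastar

sivpat and bafkapmot both end in -t yet inflect differently (sisivpat, bafkapmtar), so the final letter is not what conditions the rule; the number of vowels is.
"latasut" has 3 vowels. The stems with 3 vowels (bafkapmot → bafkapmtar, pardendup → pardendpar) delete the last vowel and add -ar.
So latasut → latastar.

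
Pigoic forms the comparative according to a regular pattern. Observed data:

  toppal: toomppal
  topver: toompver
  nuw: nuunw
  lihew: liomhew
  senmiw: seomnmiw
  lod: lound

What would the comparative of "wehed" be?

"wehed" has 2 vowels. The stems with 2 vowels (topver → toompver, lihew → liomhew, toppal → toomppal) insert -om- after the first vowel.
So wehed → weomhed.

weomhed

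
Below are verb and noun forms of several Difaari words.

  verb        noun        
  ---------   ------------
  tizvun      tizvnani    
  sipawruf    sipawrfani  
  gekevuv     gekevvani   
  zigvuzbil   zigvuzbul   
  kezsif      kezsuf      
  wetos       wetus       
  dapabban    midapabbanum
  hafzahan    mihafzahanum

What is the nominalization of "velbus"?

"velbus" has last vowel 'u'. The stems whose last vowel is 'u' (tizvun → tizvnani, sipawruf → sipawrfani, gekevuv → gekevvani) delete the last vowel and add -ani.
The other patterns: stems whose last vowel is 'i' or 'o' change the last vowel to 'u'; stems whose last vowel is 'a' add mi- … -um around the stem.
So velbus → velbsani.

velbsani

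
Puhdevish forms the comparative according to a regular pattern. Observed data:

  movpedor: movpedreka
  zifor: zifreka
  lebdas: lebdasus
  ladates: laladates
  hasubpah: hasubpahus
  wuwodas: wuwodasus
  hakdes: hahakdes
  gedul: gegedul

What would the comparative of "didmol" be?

didmleka

"didmol" has last vowel 'o'. The stems whose last vowel is 'o' (zifor → zifreka, movpedor → movpedreka) delete the last vowel and add -eka.
So didmol → didmleka.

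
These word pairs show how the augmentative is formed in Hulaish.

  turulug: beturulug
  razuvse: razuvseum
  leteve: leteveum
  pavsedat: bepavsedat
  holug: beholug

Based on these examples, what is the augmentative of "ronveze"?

"ronveze" ends in -e. The stems ending in -e (leteve → leteveum, razuvse → razuvseum) add -um.
So ronveze → ronvezeum.

ronvezeum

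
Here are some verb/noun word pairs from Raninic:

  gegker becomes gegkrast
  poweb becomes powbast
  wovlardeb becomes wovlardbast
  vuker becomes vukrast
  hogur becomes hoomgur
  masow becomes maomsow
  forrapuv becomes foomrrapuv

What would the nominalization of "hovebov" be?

gegker and hogur both end in -r yet inflect differently (gegkrast, hoomgur), so the final letter is not what conditions the rule; the last vowel is.
"hovebov" has last vowel 'o'. The one such stem in the data (masow → maomsow) inserts -om- after the first vowel (as do hogur, forrapuv), so the same rule applies.
So hovebov → hoomvebov.

hoomvebov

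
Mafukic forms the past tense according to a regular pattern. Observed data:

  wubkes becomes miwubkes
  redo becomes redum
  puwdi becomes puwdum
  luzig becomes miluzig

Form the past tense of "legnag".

"legnag" ends in a consonant. The stems ending in a consonant (luzig → miluzig, wubkes → miwubkes) add the prefix mi-.
The other pattern: stems ending in a vowel drop the final letter and add -um.
So legnag → milegnag.

milegnag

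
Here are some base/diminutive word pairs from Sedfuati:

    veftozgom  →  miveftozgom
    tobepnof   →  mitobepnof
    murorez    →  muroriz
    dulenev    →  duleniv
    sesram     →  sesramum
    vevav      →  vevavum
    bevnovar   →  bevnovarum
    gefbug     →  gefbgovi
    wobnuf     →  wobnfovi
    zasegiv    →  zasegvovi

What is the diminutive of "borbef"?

borbif

veftozgom and sesram both end in -m yet inflect differently (miveftozgom, sesramum), so the final letter is not what conditions the rule; the last vowel is.
"borbef" has last vowel 'e'. The stems whose last vowel is 'e' (murorez → muroriz, dulenev → duleniv) change the last vowel to 'i'.
The other patterns: stems whose last vowel is 'o' add the prefix mi-; stems whose last vowel is 'a' add -um; stems whose last vowel is 'i' or 'u' delete the last vowel and add -ovi.
So borbef → borbif.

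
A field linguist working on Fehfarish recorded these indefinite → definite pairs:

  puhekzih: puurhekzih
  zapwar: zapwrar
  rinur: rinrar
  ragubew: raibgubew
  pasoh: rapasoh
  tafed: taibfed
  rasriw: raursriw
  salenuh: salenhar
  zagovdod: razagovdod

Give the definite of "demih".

pasoh and salenuh both end in -h yet inflect differently (rapasoh, salenhar), so the final letter is not what conditions the rule; the last vowel is.
"demih" has last vowel 'i'. The stems whose last vowel is 'i' (puhekzih → puurhekzih, rasriw → raursriw) insert -ur- after the first vowel.
The other patterns: stems whose last vowel is 'o' add the prefix ra-; stems whose last vowel is 'a' or 'u' delete the last vowel and add -ar; stems whose last vowel is 'e' insert -ib- after the first vowel.
So demih → deurmih.

deurmih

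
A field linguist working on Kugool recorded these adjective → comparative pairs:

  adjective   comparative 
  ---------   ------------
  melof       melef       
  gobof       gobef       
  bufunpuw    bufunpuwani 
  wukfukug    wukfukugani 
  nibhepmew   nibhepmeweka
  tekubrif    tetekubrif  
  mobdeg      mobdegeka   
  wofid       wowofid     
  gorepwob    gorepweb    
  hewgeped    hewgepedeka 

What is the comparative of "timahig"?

"timahig" has last vowel 'i'. The stems whose last vowel is 'i' (wofid → wowofid, tekubrif → tetekubrif) repeat the first consonant+vowel as a prefix.
So timahig → titimahig.

titimahig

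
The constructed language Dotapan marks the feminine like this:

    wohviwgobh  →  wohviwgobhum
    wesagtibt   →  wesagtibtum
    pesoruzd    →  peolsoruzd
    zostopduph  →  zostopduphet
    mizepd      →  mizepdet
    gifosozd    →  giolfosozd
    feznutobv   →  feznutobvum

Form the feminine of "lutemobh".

lutemobhum

"lutemobh" has second-to-last letter 'b'. The stems whose second-to-last letter is 'b' (wesagtibt → wesagtibtum, wohviwgobh → wohviwgobhum, feznutobv → feznutobvum) add -um.
The other patterns: stems whose second-to-last letter is 'z' insert -ol- after the first vowel; stems whose second-to-last letter is 'p' add -et.
So lutemobh → lutemobhum.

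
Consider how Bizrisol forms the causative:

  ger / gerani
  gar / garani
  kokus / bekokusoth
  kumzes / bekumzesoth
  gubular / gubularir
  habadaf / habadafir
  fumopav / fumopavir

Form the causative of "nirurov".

ger and gubular both end in -r yet inflect differently (gerani, gubularir), so the final letter is not what conditions the rule; the number of vowels is.
"nirurov" has 3 vowels. The stems with 3 vowels (gubular → gubularir, habadaf → habadafir, fumopav → fumopavir) add -ir.
The other patterns: stems with 1 vowel add -ani; stems with 2 vowels add be- … -oth around the stem.
So nirurov → nirurovir.

nirurovir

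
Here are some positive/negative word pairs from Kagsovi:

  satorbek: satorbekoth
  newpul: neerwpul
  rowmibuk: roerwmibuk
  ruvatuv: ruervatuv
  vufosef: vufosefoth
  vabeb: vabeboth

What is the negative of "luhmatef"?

luhmatefoth

rowmibuk and satorbek both end in -k yet inflect differently (roerwmibuk, satorbekoth), so the final letter is not what conditions the rule; the last vowel is.
"luhmatef" has last vowel 'e'. The stems whose last vowel is 'e' (vufosef → vufosefoth, satorbek → satorbekoth, vabeb → vabeboth) add -oth.
So luhmatef → luhmatefoth.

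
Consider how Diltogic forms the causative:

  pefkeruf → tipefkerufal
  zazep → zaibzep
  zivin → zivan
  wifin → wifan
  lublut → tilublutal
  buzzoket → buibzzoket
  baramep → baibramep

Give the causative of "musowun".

timusowunal

lublut and buzzoket both end in -t yet inflect differently (tilublutal, buibzzoket), so the final letter is not what conditions the rule; the last vowel is.
"musowun" has last vowel 'u'. The stems whose last vowel is 'u' (pefkeruf → tipefkerufal, lublut → tilublutal) add ti- … -al around the stem.
So musowun → timusowunal.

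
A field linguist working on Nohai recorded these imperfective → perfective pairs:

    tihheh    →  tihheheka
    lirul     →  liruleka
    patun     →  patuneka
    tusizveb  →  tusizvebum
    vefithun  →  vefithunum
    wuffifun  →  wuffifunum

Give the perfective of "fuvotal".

patun and vefithun both end in -n yet inflect differently (patuneka, vefithunum), so the final letter is not what conditions the rule; the number of vowels is.
"fuvotal" has 3 vowels. The stems with 3 vowels (tusizveb → tusizvebum, vefithun → vefithunum, wuffifun → wuffifunum) add -um.
So fuvotal → fuvotalum.

fuvotalum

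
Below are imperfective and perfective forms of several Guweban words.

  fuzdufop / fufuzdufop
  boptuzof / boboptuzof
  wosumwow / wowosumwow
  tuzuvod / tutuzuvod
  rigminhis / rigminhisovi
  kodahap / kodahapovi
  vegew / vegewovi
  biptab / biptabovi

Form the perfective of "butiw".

"butiw" has last vowel 'i'. The one such stem in the data (rigminhis → rigminhisovi) adds -ovi, so the same rule applies.
The other pattern: stems whose last vowel is 'o' repeat the first consonant+vowel as a prefix.
So butiw → butiwovi.

butiwovi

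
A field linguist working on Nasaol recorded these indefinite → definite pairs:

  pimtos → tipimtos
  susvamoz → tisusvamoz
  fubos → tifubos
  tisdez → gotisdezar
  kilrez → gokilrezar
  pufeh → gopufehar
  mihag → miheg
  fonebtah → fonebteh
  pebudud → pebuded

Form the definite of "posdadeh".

susvamoz and tisdez both end in -z yet inflect differently (tisusvamoz, gotisdezar), so the final letter is not what conditions the rule; the last vowel is.
"posdadeh" has last vowel 'e'. The stems whose last vowel is 'e' (tisdez → gotisdezar, kilrez → gokilrezar, pufeh → gopufehar) add go- … -ar around the stem.
The other patterns: stems whose last vowel is 'o' add the prefix ti-; stems whose last vowel is 'a' or 'u' change the last vowel to 'e'.
So posdadeh → goposdadehar.

goposdadehar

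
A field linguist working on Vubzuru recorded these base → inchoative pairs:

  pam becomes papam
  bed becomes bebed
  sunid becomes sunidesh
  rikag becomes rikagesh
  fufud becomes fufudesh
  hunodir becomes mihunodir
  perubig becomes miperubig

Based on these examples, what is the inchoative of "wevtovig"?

miwevtovig

"wevtovig" has 3 vowels. The stems with 3 vowels (hunodir → mihunodir, perubig → miperubig) add the prefix mi-.
So wevtovig → miwevtovig.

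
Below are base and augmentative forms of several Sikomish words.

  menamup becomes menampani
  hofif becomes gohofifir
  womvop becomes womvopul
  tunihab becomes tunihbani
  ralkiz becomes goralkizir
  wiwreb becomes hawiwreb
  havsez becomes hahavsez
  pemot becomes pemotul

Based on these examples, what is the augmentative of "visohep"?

ralkiz and havsez both end in -z yet inflect differently (goralkizir, hahavsez), so the final letter is not what conditions the rule; the last vowel is.
"visohep" has last vowel 'e'. The stems whose last vowel is 'e' (wiwreb → hawiwreb, havsez → hahavsez) add the prefix ha-.
The other patterns: stems whose last vowel is 'i' add go- … -ir around the stem; stems whose last vowel is 'o' add -ul; stems whose last vowel is 'a' or 'u' delete the last vowel and add -ani.
So visohep → havisohep.

havisohep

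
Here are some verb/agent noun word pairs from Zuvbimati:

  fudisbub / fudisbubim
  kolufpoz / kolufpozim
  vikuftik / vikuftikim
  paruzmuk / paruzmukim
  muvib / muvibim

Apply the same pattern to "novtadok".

novtadokim

Every pair shown (fudisbub → fudisbubim, kolufpoz → kolufpozim, vikuftik → vikuftikim, …) follows the same rule: add -im.
So novtadok → novtadokim.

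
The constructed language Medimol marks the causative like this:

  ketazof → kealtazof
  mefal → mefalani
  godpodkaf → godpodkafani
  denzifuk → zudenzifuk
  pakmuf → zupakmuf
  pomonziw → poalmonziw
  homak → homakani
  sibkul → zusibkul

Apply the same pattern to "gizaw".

gizawani

"gizaw" has last vowel 'a'. The stems whose last vowel is 'a' (homak → homakani, mefal → mefalani, godpodkaf → godpodkafani) add -ani.
So gizaw → gizawani.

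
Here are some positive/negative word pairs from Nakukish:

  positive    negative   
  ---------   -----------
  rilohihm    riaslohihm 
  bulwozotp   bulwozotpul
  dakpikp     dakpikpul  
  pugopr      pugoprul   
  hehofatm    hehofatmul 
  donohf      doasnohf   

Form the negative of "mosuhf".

moassuhf

rilohihm and hehofatm both end in -m yet inflect differently (riaslohihm, hehofatmul), so the final letter is not what conditions the rule; the second-to-last letter is.
"mosuhf" has second-to-last letter 'h'. The stems whose second-to-last letter is 'h' (rilohihm → riaslohihm, donohf → doasnohf) insert -as- after the first vowel.
The other pattern: stems whose second-to-last letter is 'k', 'p' or 't' add -ul.
So mosuhf → moassuhf.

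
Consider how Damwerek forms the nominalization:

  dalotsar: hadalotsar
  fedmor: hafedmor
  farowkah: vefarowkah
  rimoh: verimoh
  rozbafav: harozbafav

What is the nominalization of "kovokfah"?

vekovokfah

"kovokfah" ends in -h. The stems ending in -h (rimoh → verimoh, farowkah → vefarowkah) add the prefix ve-.
The other pattern: stems ending in -r or -v add the prefix ha-.
So kovokfah → vekovokfah.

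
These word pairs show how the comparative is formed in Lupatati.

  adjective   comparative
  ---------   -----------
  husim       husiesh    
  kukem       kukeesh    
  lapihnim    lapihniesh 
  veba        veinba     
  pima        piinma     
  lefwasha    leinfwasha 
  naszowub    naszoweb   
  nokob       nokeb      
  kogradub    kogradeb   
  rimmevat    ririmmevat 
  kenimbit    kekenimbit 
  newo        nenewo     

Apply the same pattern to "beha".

beinha

veba and rimmevat both have last vowel 'a' yet inflect differently (veinba, ririmmevat), so the last vowel is not what conditions the rule; the final letter is.
"beha" ends in -a. The stems ending in -a (veba → veinba, pima → piinma, lefwasha → leinfwasha) insert -in- after the first vowel.
So beha → beinha.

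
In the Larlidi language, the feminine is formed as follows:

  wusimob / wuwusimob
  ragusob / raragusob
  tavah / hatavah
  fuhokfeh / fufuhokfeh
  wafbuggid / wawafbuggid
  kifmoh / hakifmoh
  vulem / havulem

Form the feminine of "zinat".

hazinat

"zinat" has 2 vowels. The stems with 2 vowels (vulem → havulem, kifmoh → hakifmoh, tavah → hatavah) add the prefix ha-.
The other pattern: stems with 3 vowels repeat the first consonant+vowel as a prefix.
So zinat → hazinat.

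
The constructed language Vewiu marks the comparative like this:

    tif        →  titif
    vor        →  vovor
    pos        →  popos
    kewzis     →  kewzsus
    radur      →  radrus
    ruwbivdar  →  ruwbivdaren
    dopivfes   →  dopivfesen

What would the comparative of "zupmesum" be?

pos and kewzis both end in -s yet inflect differently (popos, kewzsus), so the final letter is not what conditions the rule; the number of vowels is.
"zupmesum" has 3 vowels. The stems with 3 vowels (ruwbivdar → ruwbivdaren, dopivfes → dopivfesen) add -en.
The other patterns: stems with 1 vowel repeat the first consonant+vowel as a prefix; stems with 2 vowels delete the last vowel and add -us.
So zupmesum → zupmesumen.

zupmesumen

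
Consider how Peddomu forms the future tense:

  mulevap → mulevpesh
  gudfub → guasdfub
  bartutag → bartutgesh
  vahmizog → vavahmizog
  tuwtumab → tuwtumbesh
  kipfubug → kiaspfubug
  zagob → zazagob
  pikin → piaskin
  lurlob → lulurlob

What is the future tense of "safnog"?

tuwtumab and lurlob both end in -b yet inflect differently (tuwtumbesh, lulurlob), so the final letter is not what conditions the rule; the last vowel is.
"safnog" has last vowel 'o'. The stems whose last vowel is 'o' (lurlob → lulurlob, vahmizog → vavahmizog, zagob → zazagob) repeat the first consonant+vowel as a prefix.
So safnog → sasafnog.

sasafnog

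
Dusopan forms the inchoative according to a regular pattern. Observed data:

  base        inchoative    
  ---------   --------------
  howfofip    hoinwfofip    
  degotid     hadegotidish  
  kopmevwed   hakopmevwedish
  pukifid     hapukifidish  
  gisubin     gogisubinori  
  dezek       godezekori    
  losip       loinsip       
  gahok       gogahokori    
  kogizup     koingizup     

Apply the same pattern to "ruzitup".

pukifid and losip both have last vowel 'i' yet inflect differently (hapukifidish, loinsip), so the last vowel is not what conditions the rule; the final letter is.
"ruzitup" ends in -p. The stems ending in -p (losip → loinsip, howfofip → hoinwfofip, kogizup → koingizup) insert -in- after the first vowel.
So ruzitup → ruinzitup.

ruinzitup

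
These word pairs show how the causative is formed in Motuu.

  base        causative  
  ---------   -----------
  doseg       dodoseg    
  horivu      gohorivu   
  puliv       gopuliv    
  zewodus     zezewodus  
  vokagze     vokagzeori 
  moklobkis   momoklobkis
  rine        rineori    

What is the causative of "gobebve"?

horivu and zewodus both have last vowel 'u' yet inflect differently (gohorivu, zezewodus), so the last vowel is not what conditions the rule; the final letter is.
"gobebve" ends in -e. The stems ending in -e (rine → rineori, vokagze → vokagzeori) add -ori.
So gobebve → gobebveori.

gobebveori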